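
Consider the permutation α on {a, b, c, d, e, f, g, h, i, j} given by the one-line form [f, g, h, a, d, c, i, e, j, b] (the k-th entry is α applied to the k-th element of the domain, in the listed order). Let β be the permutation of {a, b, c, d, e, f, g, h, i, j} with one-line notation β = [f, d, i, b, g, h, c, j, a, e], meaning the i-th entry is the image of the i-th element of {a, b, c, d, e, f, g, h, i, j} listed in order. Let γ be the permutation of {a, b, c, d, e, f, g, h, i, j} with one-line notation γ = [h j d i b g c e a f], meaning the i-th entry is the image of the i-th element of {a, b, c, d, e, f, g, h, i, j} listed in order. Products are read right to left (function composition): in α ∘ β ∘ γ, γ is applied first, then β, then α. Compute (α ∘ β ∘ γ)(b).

d

(α ∘ β ∘ γ)(b) = α(β(γ(b))). γ(b) = j, then β(j) = e, then α(e) = d, so the result is d.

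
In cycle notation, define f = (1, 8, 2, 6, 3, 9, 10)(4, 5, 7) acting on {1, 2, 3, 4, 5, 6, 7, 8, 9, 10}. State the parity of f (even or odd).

The cycle lengths are 7, 3.
A cycle is odd iff its length is even; f has 0 even-length cycles, so sgn(f) = (−1)^0 and f is even.

even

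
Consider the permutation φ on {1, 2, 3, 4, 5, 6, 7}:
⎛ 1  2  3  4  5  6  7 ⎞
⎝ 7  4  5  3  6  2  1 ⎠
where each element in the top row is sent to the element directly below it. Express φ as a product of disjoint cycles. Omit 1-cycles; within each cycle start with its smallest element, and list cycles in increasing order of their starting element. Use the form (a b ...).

From 1: 1 → 7 → 1, closing the cycle (1 7).
Repeating from the next unused element and collecting all non-trivial cycles gives (1 7)(2 4 3 5 6).

(1 7)(2 4 3 5 6)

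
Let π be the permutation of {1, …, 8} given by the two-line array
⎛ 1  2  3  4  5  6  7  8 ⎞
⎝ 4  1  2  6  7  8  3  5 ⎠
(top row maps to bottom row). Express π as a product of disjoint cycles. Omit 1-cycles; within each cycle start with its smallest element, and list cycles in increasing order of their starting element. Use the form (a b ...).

(1 4 6 8 5 7 3 2)

From 1: 1 → 4 → 6 → 8 → 5 → 7 → 3 → 2 → 1, closing the cycle (1 4 6 8 5 7 3 2).
Repeating from the next unused element and collecting all non-trivial cycles gives (1 4 6 8 5 7 3 2).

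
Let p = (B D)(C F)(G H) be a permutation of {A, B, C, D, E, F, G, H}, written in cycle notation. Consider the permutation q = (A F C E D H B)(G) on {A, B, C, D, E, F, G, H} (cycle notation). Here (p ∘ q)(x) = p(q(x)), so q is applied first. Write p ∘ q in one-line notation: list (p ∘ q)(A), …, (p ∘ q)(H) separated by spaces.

C A E G B F H D

(p ∘ q)(x) = p(q(x)). Computing each image: p(q(A)) = p(F) = C, p(q(B)) = p(A) = A, p(q(C)) = p(E) = E, p(q(D)) = p(H) = G, p(q(E)) = p(D) = B, p(q(F)) = p(C) = F, p(q(G)) = p(G) = H, p(q(H)) = p(B) = D.
Hence p ∘ q = [C A E G B F H D].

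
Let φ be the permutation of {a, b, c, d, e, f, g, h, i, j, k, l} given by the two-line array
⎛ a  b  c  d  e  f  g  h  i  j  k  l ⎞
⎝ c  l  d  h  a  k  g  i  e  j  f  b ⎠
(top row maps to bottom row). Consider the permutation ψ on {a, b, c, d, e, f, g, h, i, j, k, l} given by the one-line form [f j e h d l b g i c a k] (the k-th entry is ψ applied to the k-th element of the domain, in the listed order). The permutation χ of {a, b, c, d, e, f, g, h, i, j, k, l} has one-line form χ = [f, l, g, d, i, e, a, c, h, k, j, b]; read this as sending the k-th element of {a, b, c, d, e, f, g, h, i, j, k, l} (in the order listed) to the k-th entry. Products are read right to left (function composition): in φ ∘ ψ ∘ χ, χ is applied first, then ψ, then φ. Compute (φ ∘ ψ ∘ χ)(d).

Chase d: χ(d) = d; ψ(d) = h; φ(h) = i. Hence (φ ∘ ψ ∘ χ)(d) = i.

i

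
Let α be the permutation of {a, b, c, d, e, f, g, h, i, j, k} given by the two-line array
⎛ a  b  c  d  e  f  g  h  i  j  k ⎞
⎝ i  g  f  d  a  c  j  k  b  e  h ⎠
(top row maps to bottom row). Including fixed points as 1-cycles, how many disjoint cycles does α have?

4

The cycle decomposition is (a, i, b, g, j, e)(c, f)(d)(h, k), which has 4 cycles (counting 1-cycles).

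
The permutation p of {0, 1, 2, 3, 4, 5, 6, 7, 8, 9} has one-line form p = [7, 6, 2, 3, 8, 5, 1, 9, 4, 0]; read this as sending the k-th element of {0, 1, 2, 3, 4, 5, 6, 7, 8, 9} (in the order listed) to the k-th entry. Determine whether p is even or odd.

even

In disjoint-cycle form the cycle lengths are 3, 2, 2, 1, 1, 1.
A cycle is odd iff its length is even; p has 2 even-length cycles, so sgn(p) = (−1)^2 and p is even.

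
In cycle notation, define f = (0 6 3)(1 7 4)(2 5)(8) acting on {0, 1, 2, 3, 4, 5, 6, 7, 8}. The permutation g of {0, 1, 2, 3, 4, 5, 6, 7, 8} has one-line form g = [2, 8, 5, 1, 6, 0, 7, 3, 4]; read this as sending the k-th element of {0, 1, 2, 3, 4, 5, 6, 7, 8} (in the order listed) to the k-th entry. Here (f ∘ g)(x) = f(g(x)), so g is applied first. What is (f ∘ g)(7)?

First apply g: g(7) = 3, then f(3) = 0. Thus (f ∘ g)(7) = 0.

0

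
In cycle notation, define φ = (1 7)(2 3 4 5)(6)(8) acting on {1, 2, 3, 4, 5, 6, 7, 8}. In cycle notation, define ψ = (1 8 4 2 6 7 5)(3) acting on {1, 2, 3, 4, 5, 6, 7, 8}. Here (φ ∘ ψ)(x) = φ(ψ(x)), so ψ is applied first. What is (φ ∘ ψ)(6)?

ψ(6) = 7, then φ(7) = 1; composing gives (φ ∘ ψ)(6) = 1.

1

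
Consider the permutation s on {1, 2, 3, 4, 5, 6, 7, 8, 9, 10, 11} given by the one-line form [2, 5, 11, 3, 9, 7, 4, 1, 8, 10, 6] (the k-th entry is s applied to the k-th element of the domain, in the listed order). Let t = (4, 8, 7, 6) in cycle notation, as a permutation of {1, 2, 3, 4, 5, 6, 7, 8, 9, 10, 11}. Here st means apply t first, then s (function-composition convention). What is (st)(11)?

t(11) = 11, then s(11) = 6; composing gives (st)(11) = 6.

6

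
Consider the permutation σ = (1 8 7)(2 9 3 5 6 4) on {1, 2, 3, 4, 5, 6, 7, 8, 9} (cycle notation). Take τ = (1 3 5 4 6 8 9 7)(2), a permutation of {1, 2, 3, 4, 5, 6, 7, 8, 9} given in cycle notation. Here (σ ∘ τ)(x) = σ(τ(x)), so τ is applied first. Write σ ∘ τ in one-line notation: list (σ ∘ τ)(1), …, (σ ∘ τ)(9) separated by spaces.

(σ ∘ τ)(x) = σ(τ(x)). Computing each image: σ(τ(1)) = σ(3) = 5, σ(τ(2)) = σ(2) = 9, σ(τ(3)) = σ(5) = 6, σ(τ(4)) = σ(6) = 4, σ(τ(5)) = σ(4) = 2, σ(τ(6)) = σ(8) = 7, σ(τ(7)) = σ(1) = 8, σ(τ(8)) = σ(9) = 3, σ(τ(9)) = σ(7) = 1.
Hence σ ∘ τ = [5 9 6 4 2 7 8 3 1].

5 9 6 4 2 7 8 3 1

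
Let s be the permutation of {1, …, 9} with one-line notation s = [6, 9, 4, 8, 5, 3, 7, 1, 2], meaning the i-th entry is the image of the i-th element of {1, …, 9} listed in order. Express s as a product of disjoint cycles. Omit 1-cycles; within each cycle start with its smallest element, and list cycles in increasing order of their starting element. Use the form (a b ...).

Start at 1 and follow images: 1 → 6 → 3 → 4 → 8 → 1, giving the cycle (1 6 3 4 8).
Repeating from the next unused element and collecting all non-trivial cycles gives (1 6 3 4 8)(2 9).

(1 6 3 4 8)(2 9)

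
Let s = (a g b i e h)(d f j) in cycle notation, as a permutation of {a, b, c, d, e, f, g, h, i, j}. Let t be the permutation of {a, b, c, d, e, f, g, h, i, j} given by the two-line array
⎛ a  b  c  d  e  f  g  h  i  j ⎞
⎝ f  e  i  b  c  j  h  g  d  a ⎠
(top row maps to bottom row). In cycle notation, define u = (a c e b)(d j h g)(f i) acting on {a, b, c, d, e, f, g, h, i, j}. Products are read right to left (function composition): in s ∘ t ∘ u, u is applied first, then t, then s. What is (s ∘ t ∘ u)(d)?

g

Apply the permutations in order: u(d) = j, then t(j) = a, then s(a) = g. So (s ∘ t ∘ u)(d) = g.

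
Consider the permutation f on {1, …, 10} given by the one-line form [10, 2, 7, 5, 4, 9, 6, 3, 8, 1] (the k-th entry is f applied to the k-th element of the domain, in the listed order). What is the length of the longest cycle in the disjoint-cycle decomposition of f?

Decomposing into disjoint cycles gives (1 10)(3 7 6 9 8)(4 5); the longest has length 5.

5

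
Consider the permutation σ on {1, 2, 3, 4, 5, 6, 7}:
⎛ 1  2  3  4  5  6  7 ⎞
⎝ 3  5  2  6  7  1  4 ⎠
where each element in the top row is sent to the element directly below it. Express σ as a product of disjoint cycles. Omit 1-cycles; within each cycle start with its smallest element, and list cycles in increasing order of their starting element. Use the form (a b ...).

Start at 1 and follow images: 1 → 3 → 2 → 5 → 7 → 4 → 6 → 1, giving the cycle (1 3 2 5 7 4 6).
Continuing from each remaining unvisited element yields (1 3 2 5 7 4 6).

(1 3 2 5 7 4 6)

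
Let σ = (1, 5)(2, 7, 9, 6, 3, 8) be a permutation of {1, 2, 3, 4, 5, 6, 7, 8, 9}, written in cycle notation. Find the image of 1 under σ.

5

In the cycle (1, 5), 1 is followed by 5, so σ(1) = 5.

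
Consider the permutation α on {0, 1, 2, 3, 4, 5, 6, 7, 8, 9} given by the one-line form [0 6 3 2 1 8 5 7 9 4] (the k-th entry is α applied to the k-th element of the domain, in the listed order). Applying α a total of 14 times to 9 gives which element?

1

Tracing 9 → 4 → … returns to 9 after 6 steps, so 9 lies in a 6-cycle (1, 6, 5, 8, 9, 4).
Since the cycle has length 6, α^14 acts on it the same as α^2 (14 mod 6 = 2).
Advancing 2 steps from 9: 9 → 4 → 1.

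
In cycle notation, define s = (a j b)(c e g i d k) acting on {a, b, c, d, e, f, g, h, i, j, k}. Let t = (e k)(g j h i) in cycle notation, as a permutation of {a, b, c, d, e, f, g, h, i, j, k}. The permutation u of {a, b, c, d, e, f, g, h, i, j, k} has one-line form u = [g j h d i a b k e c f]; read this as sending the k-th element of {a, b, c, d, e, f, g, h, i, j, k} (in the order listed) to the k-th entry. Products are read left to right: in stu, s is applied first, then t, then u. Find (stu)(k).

h

(stu)(k) = u(t(s(k))). s(k) = c, then t(c) = c, then u(c) = h, so the result is h.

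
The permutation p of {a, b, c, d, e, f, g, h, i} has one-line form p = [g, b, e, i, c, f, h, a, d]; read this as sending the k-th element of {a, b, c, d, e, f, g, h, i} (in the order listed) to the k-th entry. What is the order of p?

6

The disjoint-cycle form of p has cycle lengths 3, 2, 2, 1, 1.
The order of p is the least common multiple of its cycle lengths: lcm(3, 2, 2) = 6.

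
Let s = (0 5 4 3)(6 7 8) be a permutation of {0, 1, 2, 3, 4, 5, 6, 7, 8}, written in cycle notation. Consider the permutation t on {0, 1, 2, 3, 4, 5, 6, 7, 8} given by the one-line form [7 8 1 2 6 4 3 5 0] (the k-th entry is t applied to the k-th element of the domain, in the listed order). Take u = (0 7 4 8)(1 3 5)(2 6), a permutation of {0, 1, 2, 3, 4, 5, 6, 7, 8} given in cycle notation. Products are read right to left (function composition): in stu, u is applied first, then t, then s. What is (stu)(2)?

0

Apply the permutations in order: u(2) = 6, then t(6) = 3, then s(3) = 0. So (stu)(2) = 0.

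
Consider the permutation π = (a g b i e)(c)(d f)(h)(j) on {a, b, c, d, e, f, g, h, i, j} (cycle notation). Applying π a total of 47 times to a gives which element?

a lies in the 5-cycle (a g b i e).
On a 5-cycle, π^5 is the identity, so π^47 = π^2 there (47 ≡ 2 mod 5).
Stepping 2 places around the cycle: a → g → b.

b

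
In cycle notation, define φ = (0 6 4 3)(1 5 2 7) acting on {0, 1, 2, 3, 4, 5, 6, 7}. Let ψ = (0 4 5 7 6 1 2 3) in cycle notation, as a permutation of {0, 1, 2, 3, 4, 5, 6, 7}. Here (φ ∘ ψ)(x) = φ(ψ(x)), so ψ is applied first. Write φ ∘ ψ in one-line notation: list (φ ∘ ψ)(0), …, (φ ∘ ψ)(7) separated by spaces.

3 7 0 6 2 1 5 4

(φ ∘ ψ)(x) = φ(ψ(x)). Computing each image: φ(ψ(0)) = φ(4) = 3, φ(ψ(1)) = φ(2) = 7, φ(ψ(2)) = φ(3) = 0, φ(ψ(3)) = φ(0) = 6, φ(ψ(4)) = φ(5) = 2, φ(ψ(5)) = φ(7) = 1, φ(ψ(6)) = φ(1) = 5, φ(ψ(7)) = φ(6) = 4.
Hence φ ∘ ψ = [3 7 0 6 2 1 5 4].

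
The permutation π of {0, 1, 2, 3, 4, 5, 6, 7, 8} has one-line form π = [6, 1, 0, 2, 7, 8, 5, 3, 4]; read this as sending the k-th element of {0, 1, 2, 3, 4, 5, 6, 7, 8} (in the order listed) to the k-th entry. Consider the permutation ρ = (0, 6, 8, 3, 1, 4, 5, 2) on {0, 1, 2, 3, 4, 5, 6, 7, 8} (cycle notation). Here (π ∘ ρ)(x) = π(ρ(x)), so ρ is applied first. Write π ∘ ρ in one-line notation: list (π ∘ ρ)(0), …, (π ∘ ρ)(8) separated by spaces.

5 7 6 1 8 0 4 3 2

(π ∘ ρ)(x) = π(ρ(x)). Computing each image: π(ρ(0)) = π(6) = 5, π(ρ(1)) = π(4) = 7, π(ρ(2)) = π(0) = 6, π(ρ(3)) = π(1) = 1, π(ρ(4)) = π(5) = 8, π(ρ(5)) = π(2) = 0, π(ρ(6)) = π(8) = 4, π(ρ(7)) = π(7) = 3, π(ρ(8)) = π(3) = 2.
Hence π ∘ ρ = [5 7 6 1 8 0 4 3 2].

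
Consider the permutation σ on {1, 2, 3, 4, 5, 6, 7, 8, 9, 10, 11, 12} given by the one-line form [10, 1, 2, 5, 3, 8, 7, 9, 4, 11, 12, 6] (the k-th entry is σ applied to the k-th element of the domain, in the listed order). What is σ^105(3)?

Tracing 3 → 2 → … returns to 3 after 11 steps, so 3 lies in an 11-cycle (1 10 11 12 6 8 9 4 5 3 2).
Since the cycle has length 11, σ^105 acts on it the same as σ^6 (105 mod 11 = 6).
Stepping 6 places around the cycle: 3 → 2 → 1 → 10 → 11 → 12 → 6.

6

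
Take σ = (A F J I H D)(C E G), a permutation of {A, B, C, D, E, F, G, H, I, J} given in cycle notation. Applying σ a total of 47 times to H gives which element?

I

H lies in the 6-cycle (A F J I H D).
Powers repeat with period 6 on this cycle, and 47 mod 6 = 5, so σ^47(H) = σ^5(H).
Advancing 5 steps from H: H → D → A → F → J → I.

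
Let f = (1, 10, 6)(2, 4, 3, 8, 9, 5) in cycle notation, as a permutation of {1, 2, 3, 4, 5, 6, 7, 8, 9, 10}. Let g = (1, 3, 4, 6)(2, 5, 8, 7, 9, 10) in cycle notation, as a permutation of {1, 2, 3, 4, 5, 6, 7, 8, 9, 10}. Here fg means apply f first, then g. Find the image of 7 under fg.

9

First apply f: f(7) = 7, then g(7) = 9. Thus (fg)(7) = 9.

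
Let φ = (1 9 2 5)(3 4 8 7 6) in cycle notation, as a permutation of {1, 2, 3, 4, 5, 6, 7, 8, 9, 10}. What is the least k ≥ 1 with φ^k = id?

20

The disjoint cycles have lengths 5, 4, 1.
Since disjoint cycles commute, ord(φ) = lcm(5, 4) = 20.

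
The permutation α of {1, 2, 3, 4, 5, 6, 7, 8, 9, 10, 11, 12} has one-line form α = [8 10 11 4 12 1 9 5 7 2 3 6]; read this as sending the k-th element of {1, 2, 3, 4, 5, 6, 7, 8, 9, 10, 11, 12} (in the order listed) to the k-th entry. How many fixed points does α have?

1

The fixed points (elements with α(x) = x) are {4}, so there is 1.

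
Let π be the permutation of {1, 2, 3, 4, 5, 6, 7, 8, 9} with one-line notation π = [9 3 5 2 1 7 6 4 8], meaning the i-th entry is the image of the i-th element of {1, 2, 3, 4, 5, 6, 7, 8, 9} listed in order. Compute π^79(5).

Tracing 5 → 1 → … returns to 5 after 7 steps, so 5 lies in a 7-cycle (1, 9, 8, 4, 2, 3, 5).
Powers repeat with period 7 on this cycle, and 79 mod 7 = 2, so π^79(5) = π^2(5).
Stepping 2 places around the cycle: 5 → 1 → 9.

9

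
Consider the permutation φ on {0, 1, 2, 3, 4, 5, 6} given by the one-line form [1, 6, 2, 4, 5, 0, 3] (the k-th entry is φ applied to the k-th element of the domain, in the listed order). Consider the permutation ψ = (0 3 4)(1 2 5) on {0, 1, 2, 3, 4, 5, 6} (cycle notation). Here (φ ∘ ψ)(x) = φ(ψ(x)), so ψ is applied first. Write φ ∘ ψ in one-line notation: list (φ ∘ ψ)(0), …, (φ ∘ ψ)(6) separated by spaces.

4 2 0 5 1 6 3

For each element, apply ψ then φ: 0 → 3 → 4; 1 → 2 → 2; 2 → 5 → 0; 3 → 4 → 5; 4 → 0 → 1; 5 → 1 → 6; 6 → 6 → 3.
So φ ∘ ψ in one-line form is 4 2 0 5 1 6 3.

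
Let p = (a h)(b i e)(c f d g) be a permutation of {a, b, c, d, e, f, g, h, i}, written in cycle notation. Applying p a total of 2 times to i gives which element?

i lies in the 3-cycle (b i e).
Stepping 2 places around the cycle: i → e → b.

b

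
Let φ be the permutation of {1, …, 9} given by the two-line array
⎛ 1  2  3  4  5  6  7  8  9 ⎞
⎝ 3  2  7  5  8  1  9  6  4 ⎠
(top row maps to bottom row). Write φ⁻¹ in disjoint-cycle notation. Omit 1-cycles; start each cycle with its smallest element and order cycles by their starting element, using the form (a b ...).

(1 6 8 5 4 9 7 3)

The cycle decomposition of φ is (1 3 7 9 4 5 8 6).
Reversing each cycle (and rotating so the smallest element leads) gives φ⁻¹ = (1 6 8 5 4 9 7 3).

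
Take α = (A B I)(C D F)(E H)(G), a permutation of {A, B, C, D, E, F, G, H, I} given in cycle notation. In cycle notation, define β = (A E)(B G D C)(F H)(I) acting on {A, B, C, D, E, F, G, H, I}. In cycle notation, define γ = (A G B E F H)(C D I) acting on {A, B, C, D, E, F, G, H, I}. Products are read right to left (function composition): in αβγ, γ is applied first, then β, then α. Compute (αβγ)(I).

I

(αβγ)(I) = α(β(γ(I))). γ(I) = C, then β(C) = B, then α(B) = I, so the result is I.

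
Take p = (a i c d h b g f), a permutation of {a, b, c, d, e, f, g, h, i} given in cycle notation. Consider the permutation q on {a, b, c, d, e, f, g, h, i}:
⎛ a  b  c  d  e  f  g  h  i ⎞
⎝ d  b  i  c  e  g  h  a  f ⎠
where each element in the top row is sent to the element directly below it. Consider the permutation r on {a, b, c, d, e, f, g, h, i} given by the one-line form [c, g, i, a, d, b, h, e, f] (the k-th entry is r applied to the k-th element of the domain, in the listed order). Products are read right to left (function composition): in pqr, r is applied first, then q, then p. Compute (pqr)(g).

i

Apply the permutations in order: r(g) = h, then q(h) = a, then p(a) = i. So (pqr)(g) = i.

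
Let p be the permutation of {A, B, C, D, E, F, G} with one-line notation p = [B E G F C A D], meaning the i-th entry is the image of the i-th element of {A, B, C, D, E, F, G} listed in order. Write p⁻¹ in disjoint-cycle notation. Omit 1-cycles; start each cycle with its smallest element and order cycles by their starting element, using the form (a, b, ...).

The cycle decomposition of p is (A, B, E, C, G, D, F).
The inverse reverses every cycle; in canonical form, p⁻¹ = (A, F, D, G, C, E, B).

(A, F, D, G, C, E, B)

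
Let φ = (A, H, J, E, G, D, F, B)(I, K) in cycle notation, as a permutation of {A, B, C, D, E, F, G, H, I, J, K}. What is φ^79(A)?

A lies in the 8-cycle (A, H, J, E, G, D, F, B).
Since the cycle has length 8, φ^79 acts on it the same as φ^7 (79 mod 8 = 7).
Advancing 7 steps from A: A → H → J → E → G → D → F → B.

B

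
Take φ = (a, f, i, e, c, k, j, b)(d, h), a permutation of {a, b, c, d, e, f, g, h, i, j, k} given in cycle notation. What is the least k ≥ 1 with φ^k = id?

The cycle type of φ is (8, 2, 1).
The order of φ is the least common multiple of its cycle lengths: lcm(8, 2) = 8.

8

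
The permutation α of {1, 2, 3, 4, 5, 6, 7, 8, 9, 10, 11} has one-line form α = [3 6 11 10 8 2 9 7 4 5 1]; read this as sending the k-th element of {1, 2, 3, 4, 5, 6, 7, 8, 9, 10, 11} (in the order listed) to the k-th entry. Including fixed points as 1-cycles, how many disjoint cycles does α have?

3

The cycle decomposition is (1, 3, 11)(2, 6)(4, 10, 5, 8, 7, 9), which has 3 cycles (counting 1-cycles).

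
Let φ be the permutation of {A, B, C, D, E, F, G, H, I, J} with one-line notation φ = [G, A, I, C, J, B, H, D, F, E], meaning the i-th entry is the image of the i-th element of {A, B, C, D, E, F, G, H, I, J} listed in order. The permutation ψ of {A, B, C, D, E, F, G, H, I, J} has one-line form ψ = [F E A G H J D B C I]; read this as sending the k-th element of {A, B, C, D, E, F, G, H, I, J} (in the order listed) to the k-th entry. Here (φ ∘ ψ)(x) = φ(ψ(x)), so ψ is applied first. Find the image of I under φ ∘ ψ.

(φ ∘ ψ)(I) = φ(ψ(I)). ψ(I) = C, then φ(C) = I. So (φ ∘ ψ)(I) = I.

I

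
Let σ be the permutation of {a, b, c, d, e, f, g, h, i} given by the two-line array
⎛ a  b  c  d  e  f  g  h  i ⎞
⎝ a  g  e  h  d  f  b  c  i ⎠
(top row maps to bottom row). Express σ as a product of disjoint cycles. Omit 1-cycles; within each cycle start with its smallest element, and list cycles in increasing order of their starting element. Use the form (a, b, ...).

Iterating σ from b gives b → g → b; that is the 2-cycle (b, g).
Repeating from the next unused element and collecting all non-trivial cycles gives (b, g)(c, e, d, h).

(b, g)(c, e, d, h)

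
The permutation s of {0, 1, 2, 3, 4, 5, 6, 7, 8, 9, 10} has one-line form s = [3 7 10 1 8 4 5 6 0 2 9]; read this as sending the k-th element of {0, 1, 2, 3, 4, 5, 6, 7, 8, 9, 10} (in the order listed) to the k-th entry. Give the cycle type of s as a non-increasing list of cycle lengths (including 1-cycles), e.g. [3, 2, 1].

[8, 3]

The disjoint cycles are (0, 3, 1, 7, 6, 5, 4, 8)(2, 10, 9), with lengths 8, 3 in non-increasing order.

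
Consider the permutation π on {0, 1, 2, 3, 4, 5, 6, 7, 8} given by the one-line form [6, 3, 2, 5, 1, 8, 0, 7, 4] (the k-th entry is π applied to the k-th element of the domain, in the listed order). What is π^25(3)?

3

Tracing 3 → 5 → … returns to 3 after 5 steps, so 3 lies in a 5-cycle (1, 3, 5, 8, 4).
Powers repeat with period 5 on this cycle, and 25 mod 5 = 0, so π^25(3) = π^0(3).
So π^25(3) = 3.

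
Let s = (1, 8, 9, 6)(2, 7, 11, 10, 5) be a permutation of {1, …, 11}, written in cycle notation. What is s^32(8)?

8 lies in the 4-cycle (1, 8, 9, 6).
Since the cycle has length 4, s^32 acts on it the same as s^0 (32 mod 4 = 0).
So s^32(8) = 8.

8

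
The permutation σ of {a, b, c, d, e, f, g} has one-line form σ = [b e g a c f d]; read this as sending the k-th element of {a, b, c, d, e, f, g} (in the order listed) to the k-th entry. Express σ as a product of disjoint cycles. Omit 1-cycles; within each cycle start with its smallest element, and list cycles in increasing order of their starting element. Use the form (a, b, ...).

(a, b, e, c, g, d)

Start at a and follow images: a → b → e → c → g → d → a, giving the cycle (a, b, e, c, g, d).
Repeating from the next unused element and collecting all non-trivial cycles gives (a, b, e, c, g, d).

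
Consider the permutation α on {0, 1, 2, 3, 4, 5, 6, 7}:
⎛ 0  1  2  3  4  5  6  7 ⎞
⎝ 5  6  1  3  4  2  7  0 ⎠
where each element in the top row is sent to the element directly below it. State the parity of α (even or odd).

In disjoint-cycle form the cycle lengths are 6, 1, 1.
A cycle is odd iff its length is even; α has 1 even-length cycle, so sgn(α) = (−1)^1 and α is odd.

odd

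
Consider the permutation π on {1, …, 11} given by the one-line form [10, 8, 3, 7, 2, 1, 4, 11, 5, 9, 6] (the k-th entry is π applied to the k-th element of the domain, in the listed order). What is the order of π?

8

Decomposing into disjoint cycles gives cycle lengths 8, 2, 1.
The order is lcm(8, 2) = 8.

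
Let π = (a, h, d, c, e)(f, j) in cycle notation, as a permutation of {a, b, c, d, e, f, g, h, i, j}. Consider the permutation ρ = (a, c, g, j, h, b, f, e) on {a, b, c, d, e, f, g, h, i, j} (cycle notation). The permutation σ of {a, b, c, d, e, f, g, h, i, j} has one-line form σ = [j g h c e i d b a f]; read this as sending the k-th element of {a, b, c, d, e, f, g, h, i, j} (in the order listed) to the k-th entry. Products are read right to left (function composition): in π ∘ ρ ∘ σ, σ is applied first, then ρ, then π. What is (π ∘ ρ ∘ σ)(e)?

(π ∘ ρ ∘ σ)(e) = π(ρ(σ(e))). σ(e) = e, then ρ(e) = a, then π(a) = h, so the result is h.

h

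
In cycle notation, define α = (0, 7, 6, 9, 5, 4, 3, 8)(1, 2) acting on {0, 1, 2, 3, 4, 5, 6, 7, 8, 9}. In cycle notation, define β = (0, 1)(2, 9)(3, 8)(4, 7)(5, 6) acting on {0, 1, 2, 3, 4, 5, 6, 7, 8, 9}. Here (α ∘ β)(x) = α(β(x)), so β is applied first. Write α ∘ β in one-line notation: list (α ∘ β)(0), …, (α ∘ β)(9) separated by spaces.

For each element, apply β then α: 0 → 1 → 2; 1 → 0 → 7; 2 → 9 → 5; 3 → 8 → 0; 4 → 7 → 6; 5 → 6 → 9; 6 → 5 → 4; 7 → 4 → 3; 8 → 3 → 8; 9 → 2 → 1.
Collecting the images, α ∘ β = [2 7 5 0 6 9 4 3 8 1].

2 7 5 0 6 9 4 3 8 1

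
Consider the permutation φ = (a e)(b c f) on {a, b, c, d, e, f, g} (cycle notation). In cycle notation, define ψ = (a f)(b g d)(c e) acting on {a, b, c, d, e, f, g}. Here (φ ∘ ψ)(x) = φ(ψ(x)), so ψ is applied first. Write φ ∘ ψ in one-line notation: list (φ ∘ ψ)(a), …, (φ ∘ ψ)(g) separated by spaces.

b g a c f e d

(φ ∘ ψ)(x) = φ(ψ(x)). Computing each image: φ(ψ(a)) = φ(f) = b, φ(ψ(b)) = φ(g) = g, φ(ψ(c)) = φ(e) = a, φ(ψ(d)) = φ(b) = c, φ(ψ(e)) = φ(c) = f, φ(ψ(f)) = φ(a) = e, φ(ψ(g)) = φ(d) = d.
Hence φ ∘ ψ = [b g a c f e d].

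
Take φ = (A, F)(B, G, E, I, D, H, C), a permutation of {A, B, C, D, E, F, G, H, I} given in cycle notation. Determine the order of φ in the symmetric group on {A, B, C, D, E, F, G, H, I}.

14

The disjoint cycles have lengths 7, 2.
The order is lcm(7, 2) = 14.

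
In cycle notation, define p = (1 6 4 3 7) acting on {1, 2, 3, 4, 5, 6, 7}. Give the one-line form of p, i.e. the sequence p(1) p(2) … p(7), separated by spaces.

Reading each image from the cycles: 1↦6, 2↦2, 3↦7, 4↦3, 5↦5, 6↦4, 7↦1.
Listing these in domain order gives 6 2 7 3 5 4 1.

6 2 7 3 5 4 1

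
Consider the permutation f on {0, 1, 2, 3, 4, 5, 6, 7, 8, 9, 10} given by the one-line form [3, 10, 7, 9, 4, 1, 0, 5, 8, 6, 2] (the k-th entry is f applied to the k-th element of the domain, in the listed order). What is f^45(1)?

1

Tracing 1 → 10 → … returns to 1 after 5 steps, so 1 lies in a 5-cycle (1 10 2 7 5).
On a 5-cycle, f^5 is the identity, so f^45 = f^0 there (45 ≡ 0 mod 5).
So f^45(1) = 1.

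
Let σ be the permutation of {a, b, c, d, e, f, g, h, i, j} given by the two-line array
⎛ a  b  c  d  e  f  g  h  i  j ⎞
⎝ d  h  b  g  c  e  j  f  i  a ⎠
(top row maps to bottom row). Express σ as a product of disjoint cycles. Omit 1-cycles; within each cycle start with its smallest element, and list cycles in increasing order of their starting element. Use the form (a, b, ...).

(a, d, g, j)(b, h, f, e, c)

Start at a and follow images: a → d → g → j → a, giving the cycle (a, d, g, j).
Continuing from each remaining unvisited element yields (a, d, g, j)(b, h, f, e, c).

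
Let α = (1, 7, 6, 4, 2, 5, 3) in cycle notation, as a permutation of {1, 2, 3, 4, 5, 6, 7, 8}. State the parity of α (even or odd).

even

The cycle lengths are 7, 1.
A cycle of length ℓ contributes ℓ−1 transpositions, so α is a product of 6 transpositions — even.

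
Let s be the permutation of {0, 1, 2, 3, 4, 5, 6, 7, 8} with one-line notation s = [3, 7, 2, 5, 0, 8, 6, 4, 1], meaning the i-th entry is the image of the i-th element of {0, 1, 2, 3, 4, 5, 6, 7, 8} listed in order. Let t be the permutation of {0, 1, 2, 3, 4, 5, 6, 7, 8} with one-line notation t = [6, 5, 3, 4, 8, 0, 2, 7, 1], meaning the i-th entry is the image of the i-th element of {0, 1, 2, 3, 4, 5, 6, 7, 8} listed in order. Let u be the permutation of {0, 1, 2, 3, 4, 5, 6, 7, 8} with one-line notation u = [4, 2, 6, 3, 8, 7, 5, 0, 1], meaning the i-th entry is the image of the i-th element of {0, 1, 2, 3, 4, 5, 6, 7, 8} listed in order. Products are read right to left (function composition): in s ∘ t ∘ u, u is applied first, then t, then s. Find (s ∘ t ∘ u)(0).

(s ∘ t ∘ u)(0) = s(t(u(0))). u(0) = 4, then t(4) = 8, then s(8) = 1, so the result is 1.

1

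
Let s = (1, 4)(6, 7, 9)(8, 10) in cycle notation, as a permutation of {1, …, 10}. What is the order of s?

The disjoint cycles have lengths 3, 2, 2, 1, 1, 1.
The order is lcm(3, 2, 2) = 6.

6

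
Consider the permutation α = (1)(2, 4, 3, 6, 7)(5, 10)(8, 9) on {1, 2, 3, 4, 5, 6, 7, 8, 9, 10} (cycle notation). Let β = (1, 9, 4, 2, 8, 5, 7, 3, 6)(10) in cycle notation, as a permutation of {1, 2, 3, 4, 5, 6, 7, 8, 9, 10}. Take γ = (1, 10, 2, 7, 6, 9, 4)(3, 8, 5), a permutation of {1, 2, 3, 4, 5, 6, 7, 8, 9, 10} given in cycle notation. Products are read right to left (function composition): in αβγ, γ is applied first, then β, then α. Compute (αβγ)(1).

5

Apply the permutations in order: γ(1) = 10, then β(10) = 10, then α(10) = 5. So (αβγ)(1) = 5.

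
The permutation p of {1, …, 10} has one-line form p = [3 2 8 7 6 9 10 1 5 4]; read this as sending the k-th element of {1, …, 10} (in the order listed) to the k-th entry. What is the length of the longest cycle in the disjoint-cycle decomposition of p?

Decomposing into disjoint cycles gives (1, 3, 8)(4, 7, 10)(5, 6, 9); the longest has length 3.

3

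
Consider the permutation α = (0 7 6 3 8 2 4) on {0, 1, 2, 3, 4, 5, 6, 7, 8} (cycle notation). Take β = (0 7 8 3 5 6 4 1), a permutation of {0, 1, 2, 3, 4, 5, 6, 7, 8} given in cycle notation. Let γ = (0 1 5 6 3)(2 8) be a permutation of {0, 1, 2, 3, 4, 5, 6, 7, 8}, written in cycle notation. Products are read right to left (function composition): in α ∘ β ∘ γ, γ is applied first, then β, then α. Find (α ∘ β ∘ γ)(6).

Apply the permutations in order: γ(6) = 3, then β(3) = 5, then α(5) = 5. So (α ∘ β ∘ γ)(6) = 5.

5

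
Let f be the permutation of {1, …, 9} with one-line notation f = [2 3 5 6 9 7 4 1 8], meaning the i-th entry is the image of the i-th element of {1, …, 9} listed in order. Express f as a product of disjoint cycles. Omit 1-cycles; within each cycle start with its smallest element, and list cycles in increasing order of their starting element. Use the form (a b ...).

Start at 1 and follow images: 1 → 2 → 3 → 5 → 9 → 8 → 1, giving the cycle (1 2 3 5 9 8).
Repeating from the next unused element and collecting all non-trivial cycles gives (1 2 3 5 9 8)(4 6 7).

(1 2 3 5 9 8)(4 6 7)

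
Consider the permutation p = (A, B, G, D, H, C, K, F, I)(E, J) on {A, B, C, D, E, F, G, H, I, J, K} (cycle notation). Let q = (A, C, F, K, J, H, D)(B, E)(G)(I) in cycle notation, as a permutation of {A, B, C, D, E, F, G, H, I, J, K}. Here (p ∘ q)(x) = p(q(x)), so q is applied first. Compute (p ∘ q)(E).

G

First apply q: q(E) = B, then p(B) = G. Thus (p ∘ q)(E) = G.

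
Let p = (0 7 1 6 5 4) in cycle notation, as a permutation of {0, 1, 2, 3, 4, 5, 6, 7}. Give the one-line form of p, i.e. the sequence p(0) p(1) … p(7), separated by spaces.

Each element maps to the next entry in its cycle (wrapping to the front): 0↦7, 1↦6, 2↦2, 3↦3, 4↦0, 5↦4, 6↦5, 7↦1.
So the one-line form is 7 6 2 3 0 4 5 1.

7 6 2 3 0 4 5 1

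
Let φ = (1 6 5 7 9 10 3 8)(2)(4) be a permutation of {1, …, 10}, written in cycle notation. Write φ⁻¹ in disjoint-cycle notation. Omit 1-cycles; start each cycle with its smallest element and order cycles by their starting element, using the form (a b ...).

(1 8 3 10 9 7 5 6)

If φ sends a → b within a cycle, φ⁻¹ sends b → a; equivalently, reverse each cycle.
Reversing each cycle of φ and rotating so the smallest element leads gives (1 8 3 10 9 7 5 6).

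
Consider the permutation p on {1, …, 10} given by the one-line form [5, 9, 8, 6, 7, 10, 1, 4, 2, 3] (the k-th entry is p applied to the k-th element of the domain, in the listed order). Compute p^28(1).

Tracing 1 → 5 → … returns to 1 after 3 steps, so 1 lies in a 3-cycle (1 5 7).
Since the cycle has length 3, p^28 acts on it the same as p^1 (28 mod 3 = 1).
Advancing 1 step from 1: 1 → 5.

5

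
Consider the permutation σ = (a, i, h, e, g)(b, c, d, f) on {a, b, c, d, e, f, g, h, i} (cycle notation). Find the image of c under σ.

In the cycle (b, c, d, f), c is followed by d, so σ(c) = d.

d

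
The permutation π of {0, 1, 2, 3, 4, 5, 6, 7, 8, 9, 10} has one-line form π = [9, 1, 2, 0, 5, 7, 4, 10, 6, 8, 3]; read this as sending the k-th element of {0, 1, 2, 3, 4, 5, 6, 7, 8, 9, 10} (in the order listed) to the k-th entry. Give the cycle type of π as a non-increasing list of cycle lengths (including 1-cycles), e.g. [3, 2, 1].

[9, 1, 1]

The disjoint cycles are (0, 9, 8, 6, 4, 5, 7, 10, 3)(1)(2), with lengths 9, 1, 1 in non-increasing order.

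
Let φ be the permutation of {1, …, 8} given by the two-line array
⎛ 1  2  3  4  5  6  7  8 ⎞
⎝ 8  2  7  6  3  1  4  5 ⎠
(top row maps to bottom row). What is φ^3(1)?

Tracing 1 → 8 → … returns to 1 after 7 steps, so 1 lies in a 7-cycle (1, 8, 5, 3, 7, 4, 6).
Stepping 3 places around the cycle: 1 → 8 → 5 → 3.

3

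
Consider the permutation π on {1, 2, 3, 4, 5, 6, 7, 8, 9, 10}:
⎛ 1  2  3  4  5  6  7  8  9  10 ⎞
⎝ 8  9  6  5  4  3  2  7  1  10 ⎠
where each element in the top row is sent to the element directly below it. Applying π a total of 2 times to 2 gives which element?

Tracing 2 → 9 → … returns to 2 after 5 steps, so 2 lies in a 5-cycle (1 8 7 2 9).
Advancing 2 steps from 2: 2 → 9 → 1.

1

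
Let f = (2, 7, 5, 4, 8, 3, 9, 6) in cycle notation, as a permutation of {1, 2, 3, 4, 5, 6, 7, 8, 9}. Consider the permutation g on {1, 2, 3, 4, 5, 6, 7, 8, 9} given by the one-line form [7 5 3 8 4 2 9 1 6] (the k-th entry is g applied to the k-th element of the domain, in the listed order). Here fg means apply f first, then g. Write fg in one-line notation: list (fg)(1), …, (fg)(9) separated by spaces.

7 9 6 1 8 5 4 3 2

Chase each element through f then g: 1 → 1 → 7; 2 → 7 → 9; 3 → 9 → 6; 4 → 8 → 1; 5 → 4 → 8; 6 → 2 → 5; 7 → 5 → 4; 8 → 3 → 3; 9 → 6 → 2.
So fg in one-line form is 7 9 6 1 8 5 4 3 2.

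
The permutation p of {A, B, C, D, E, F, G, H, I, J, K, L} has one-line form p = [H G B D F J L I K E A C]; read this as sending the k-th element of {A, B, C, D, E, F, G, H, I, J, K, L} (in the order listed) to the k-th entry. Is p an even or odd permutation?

even

In disjoint-cycle form the cycle lengths are 4, 4, 3, 1.
A cycle of length ℓ contributes ℓ−1 transpositions, so p is a product of 3 + 3 + 2 = 8 transpositions — even.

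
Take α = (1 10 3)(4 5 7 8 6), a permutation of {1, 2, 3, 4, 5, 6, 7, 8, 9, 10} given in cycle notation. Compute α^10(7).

7 lies in the 5-cycle (4 5 7 8 6).
On a 5-cycle, α^5 is the identity, so α^10 = α^0 there (10 ≡ 0 mod 5).
So α^10(7) = 7.

7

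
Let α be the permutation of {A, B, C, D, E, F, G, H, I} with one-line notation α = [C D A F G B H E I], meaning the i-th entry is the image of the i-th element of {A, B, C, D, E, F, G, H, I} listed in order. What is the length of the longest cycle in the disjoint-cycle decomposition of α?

3

Decomposing into disjoint cycles gives (A C)(B D F)(E G H); the longest has length 3.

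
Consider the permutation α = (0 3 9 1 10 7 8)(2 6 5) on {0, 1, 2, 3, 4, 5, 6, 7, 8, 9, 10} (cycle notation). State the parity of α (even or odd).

The cycle lengths are 7, 3, 1.
A cycle of length ℓ contributes ℓ−1 transpositions, so α is a product of 6 + 2 = 8 transpositions — even.

even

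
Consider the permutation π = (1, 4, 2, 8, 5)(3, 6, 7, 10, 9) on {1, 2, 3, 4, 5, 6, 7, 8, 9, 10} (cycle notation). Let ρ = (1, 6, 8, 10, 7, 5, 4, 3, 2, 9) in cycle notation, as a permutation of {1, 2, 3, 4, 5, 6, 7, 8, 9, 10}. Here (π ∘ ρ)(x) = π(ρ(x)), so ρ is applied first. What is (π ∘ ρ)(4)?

6

ρ(4) = 3, then π(3) = 6; composing gives (π ∘ ρ)(4) = 6.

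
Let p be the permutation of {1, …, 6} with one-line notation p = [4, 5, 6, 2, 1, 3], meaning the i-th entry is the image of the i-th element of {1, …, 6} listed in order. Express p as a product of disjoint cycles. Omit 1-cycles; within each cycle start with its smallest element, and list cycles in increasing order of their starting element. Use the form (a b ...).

(1 4 2 5)(3 6)

Start at 1 and follow images: 1 → 4 → 2 → 5 → 1, giving the cycle (1 4 2 5).
Continuing from each remaining unvisited element yields (1 4 2 5)(3 6).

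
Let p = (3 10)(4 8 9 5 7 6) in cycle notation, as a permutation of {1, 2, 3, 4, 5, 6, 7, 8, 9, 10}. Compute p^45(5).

4

5 lies in the 6-cycle (4 8 9 5 7 6).
On a 6-cycle, p^6 is the identity, so p^45 = p^3 there (45 ≡ 3 mod 6).
Stepping 3 places around the cycle: 5 → 7 → 6 → 4.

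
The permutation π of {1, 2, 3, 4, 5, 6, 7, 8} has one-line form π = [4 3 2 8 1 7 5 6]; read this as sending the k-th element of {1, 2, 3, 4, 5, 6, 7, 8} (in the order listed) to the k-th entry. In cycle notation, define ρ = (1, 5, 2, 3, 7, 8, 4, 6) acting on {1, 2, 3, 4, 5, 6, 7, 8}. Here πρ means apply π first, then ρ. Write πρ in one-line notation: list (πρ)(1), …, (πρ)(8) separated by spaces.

6 7 3 4 5 8 2 1

(πρ)(x) = ρ(π(x)). Computing each image: ρ(π(1)) = ρ(4) = 6, ρ(π(2)) = ρ(3) = 7, ρ(π(3)) = ρ(2) = 3, ρ(π(4)) = ρ(8) = 4, ρ(π(5)) = ρ(1) = 5, ρ(π(6)) = ρ(7) = 8, ρ(π(7)) = ρ(5) = 2, ρ(π(8)) = ρ(6) = 1.
Hence πρ = [6 7 3 4 5 8 2 1].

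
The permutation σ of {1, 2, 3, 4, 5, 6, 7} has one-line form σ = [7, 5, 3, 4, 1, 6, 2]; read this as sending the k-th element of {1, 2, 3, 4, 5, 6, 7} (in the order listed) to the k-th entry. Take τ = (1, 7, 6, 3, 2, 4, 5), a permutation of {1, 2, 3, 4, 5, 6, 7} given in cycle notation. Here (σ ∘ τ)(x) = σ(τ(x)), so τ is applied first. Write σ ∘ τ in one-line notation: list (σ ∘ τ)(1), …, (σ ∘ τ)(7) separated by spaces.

(σ ∘ τ)(x) = σ(τ(x)). Computing each image: σ(τ(1)) = σ(7) = 2, σ(τ(2)) = σ(4) = 4, σ(τ(3)) = σ(2) = 5, σ(τ(4)) = σ(5) = 1, σ(τ(5)) = σ(1) = 7, σ(τ(6)) = σ(3) = 3, σ(τ(7)) = σ(6) = 6.
Hence σ ∘ τ = [2 4 5 1 7 3 6].

2 4 5 1 7 3 6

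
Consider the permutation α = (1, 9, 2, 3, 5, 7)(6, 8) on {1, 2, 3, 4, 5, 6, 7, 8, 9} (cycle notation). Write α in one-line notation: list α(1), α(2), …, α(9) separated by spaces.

9 3 5 4 7 8 1 6 2

Image by image: 1↦9, 2↦3, 3↦5, 4↦4, 5↦7, 6↦8, 7↦1, 8↦6, 9↦2.
So the one-line form is 9 3 5 4 7 8 1 6 2.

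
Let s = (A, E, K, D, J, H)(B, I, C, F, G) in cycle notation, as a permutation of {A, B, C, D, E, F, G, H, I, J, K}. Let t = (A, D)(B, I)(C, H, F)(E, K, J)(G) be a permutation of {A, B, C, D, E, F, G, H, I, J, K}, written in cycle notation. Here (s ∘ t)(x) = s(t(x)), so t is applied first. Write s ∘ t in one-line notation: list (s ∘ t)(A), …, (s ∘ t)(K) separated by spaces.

(s ∘ t)(x) = s(t(x)). Computing each image: s(t(A)) = s(D) = J, s(t(B)) = s(I) = C, s(t(C)) = s(H) = A, s(t(D)) = s(A) = E, s(t(E)) = s(K) = D, s(t(F)) = s(C) = F, s(t(G)) = s(G) = B, s(t(H)) = s(F) = G, s(t(I)) = s(B) = I, s(t(J)) = s(E) = K, s(t(K)) = s(J) = H.
Hence s ∘ t = [J C A E D F B G I K H].

J C A E D F B G I K H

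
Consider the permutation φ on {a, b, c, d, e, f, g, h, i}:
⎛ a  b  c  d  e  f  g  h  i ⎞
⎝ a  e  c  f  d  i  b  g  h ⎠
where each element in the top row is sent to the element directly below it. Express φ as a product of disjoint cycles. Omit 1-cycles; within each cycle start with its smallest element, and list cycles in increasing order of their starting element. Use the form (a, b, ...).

(b, e, d, f, i, h, g)

Start at b and follow images: b → e → d → f → i → h → g → b, giving the cycle (b, e, d, f, i, h, g).
Repeating from the next unused element and collecting all non-trivial cycles gives (b, e, d, f, i, h, g).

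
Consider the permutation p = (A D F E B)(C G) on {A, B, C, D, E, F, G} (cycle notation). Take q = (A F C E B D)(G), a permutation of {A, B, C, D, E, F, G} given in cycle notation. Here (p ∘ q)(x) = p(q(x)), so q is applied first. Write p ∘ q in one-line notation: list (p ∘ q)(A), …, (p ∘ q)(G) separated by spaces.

Chase each element through q then p: A → F → E; B → D → F; C → E → B; D → A → D; E → B → A; F → C → G; G → G → C.
So p ∘ q in one-line form is E F B D A G C.

E F B D A G C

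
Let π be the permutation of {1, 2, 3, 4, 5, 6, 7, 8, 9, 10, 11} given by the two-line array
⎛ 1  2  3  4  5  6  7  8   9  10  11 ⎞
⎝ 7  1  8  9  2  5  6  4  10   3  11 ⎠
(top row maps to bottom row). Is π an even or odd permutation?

In disjoint-cycle form the cycle lengths are 5, 5, 1.
A cycle is odd iff its length is even; π has 0 even-length cycles, so sgn(π) = (−1)^0 and π is even.

even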